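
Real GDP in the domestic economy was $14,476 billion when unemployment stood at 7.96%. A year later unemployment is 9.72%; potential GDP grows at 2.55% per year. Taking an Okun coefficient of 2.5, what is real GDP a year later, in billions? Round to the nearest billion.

Δu = 9.72 - 7.96 = 1.76 points.
Okun's law (growth form): g_Y = g_Y* - β × Δu = 2.55 - 2.5 × (1.76) = 2.55 - 4.4 = -1.85%.
Real GDP in the next year = 14476 × (1 - 1.85/100) = 14476 × 0.9815 ≈ 14208 billion.

$14,208 billion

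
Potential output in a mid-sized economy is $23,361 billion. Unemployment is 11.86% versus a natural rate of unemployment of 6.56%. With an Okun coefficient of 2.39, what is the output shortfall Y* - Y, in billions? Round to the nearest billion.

$2,959 billion

Output gap = -2.39 × (11.86 - 6.56) = -2.39 × 5.3 = -12.667%.
Actual GDP ≈ 23361 × 0.87333 ≈ 20402 billion, so the shortfall is 23361 - 20402 = 2959 billion.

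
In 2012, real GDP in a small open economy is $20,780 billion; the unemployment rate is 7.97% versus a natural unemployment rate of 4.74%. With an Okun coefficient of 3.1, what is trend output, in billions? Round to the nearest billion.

$23,092 billion

Unemployment gap = 7.97 - 4.74 = 3.23 points, so output gap = -3.1 × 3.23 = -10.013%.
Since Y = Y* × (1 + gap/100), Y* = 20780/0.89987 ≈ 23092 billion.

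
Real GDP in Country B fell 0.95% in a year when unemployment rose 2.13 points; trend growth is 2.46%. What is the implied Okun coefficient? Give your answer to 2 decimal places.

β ≈ 1.60

Growth form: g_Y = g_Y* - β × Δu, so β = (g_Y* - g_Y)/Δu.
β = (2.46 + 0.95)/2.13 = 3.41/2.13 = 1.60.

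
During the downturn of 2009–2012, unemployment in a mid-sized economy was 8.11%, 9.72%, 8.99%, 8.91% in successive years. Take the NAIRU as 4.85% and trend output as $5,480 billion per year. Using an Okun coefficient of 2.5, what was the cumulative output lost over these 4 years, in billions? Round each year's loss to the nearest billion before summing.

$2,237 billion

Year 2009: gap = -2.5 × (8.11 - 4.85) = -8.15%, loss ≈ 5480 × 8.15/100 ≈ 447.
Year 2010: gap = -2.5 × (9.72 - 4.85) = -12.175%, loss ≈ 5480 × 12.175/100 ≈ 667.
Year 2011: gap = -2.5 × (8.99 - 4.85) = -10.35%, loss ≈ 5480 × 10.35/100 ≈ 567.
Year 2012: gap = -2.5 × (8.91 - 4.85) = -10.15%, loss ≈ 5480 × 10.15/100 ≈ 556.
Total lost output = 447 + 667 + 567 + 556 = 2237 billion.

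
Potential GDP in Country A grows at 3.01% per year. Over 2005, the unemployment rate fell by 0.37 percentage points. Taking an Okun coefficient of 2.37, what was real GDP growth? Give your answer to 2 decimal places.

3.89%

Growth-rate Okun's law: g_Y = g_Y* - β × Δu.
g_Y = 3.01 - 2.37 × (-0.37) = 3.01 + 0.8769 = 3.8869%, i.e. 3.89% to 2 d.p.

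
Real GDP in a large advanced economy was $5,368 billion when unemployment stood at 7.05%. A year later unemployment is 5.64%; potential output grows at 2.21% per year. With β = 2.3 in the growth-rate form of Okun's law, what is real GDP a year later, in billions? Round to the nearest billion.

$5,661 billion

Δu = 5.64 - 7.05 = -1.41 points.
Okun's law (growth form): g_Y = g_Y* - β × Δu = 2.21 - 2.3 × (-1.41) = 2.21 + 3.243 = 5.453%.
Real GDP in the next year = 5368 × (1 + 5.453/100) = 5368 × 1.05453 ≈ 5661 billion.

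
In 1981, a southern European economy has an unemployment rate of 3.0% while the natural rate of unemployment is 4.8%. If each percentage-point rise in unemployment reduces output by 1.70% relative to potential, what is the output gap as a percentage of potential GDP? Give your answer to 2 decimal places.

The unemployment gap is 3 - 4.8 = -1.8 percentage points.
Okun's law gives an output gap of -1.7 × (-1.8) = 3.06%, i.e. 3.06% above potential.

3.06%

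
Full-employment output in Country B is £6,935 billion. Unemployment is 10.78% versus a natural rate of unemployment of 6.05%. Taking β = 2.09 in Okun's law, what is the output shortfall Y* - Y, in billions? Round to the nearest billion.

Output gap = -2.09 × (10.78 - 6.05) = -2.09 × 4.73 = -9.8857%.
Actual GDP ≈ 6935 × 0.901143 ≈ 6249 billion, so the shortfall is 6935 - 6249 = 686 billion.

£686 billion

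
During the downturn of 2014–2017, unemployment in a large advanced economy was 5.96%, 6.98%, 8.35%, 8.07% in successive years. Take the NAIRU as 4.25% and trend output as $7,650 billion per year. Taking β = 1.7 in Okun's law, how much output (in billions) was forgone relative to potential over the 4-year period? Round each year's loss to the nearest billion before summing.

$1,607 billion

Year 2014: gap = -1.7 × (5.96 - 4.25) = -2.907%, loss ≈ 7650 × 2.907/100 ≈ 222.
Year 2015: gap = -1.7 × (6.98 - 4.25) = -4.641%, loss ≈ 7650 × 4.641/100 ≈ 355.
Year 2016: gap = -1.7 × (8.35 - 4.25) = -6.97%, loss ≈ 7650 × 6.97/100 ≈ 533.
Year 2017: gap = -1.7 × (8.07 - 4.25) = -6.494%, loss ≈ 7650 × 6.494/100 ≈ 497.
Total lost output = 222 + 355 + 533 + 497 = 1607 billion.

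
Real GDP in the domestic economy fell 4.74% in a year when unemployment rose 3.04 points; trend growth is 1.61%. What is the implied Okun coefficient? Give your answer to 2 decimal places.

β ≈ 2.09

Growth form: g_Y = g_Y* - β × Δu, so β = (g_Y* - g_Y)/Δu.
β = (1.61 + 4.74)/3.04 = 6.35/3.04 = 2.09.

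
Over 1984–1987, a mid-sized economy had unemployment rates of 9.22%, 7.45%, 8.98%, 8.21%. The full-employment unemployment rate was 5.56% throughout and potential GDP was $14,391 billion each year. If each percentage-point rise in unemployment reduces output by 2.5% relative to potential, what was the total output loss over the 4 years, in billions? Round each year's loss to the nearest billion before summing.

Year 1984: gap = -2.5 × (9.22 - 5.56) = -9.15%, loss ≈ 14391 × 9.15/100 ≈ 1317.
Year 1985: gap = -2.5 × (7.45 - 5.56) = -4.725%, loss ≈ 14391 × 4.725/100 ≈ 680.
Year 1986: gap = -2.5 × (8.98 - 5.56) = -8.55%, loss ≈ 14391 × 8.55/100 ≈ 1230.
Year 1987: gap = -2.5 × (8.21 - 5.56) = -6.625%, loss ≈ 14391 × 6.625/100 ≈ 953.
Total lost output = 1317 + 680 + 1230 + 953 = 4180 billion.

$4,180 billion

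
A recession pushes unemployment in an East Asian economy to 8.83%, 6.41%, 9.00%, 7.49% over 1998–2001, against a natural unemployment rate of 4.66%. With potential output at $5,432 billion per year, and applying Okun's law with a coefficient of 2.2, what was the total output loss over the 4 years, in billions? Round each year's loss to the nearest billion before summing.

Year 1998: gap = -2.2 × (8.83 - 4.66) = -9.174%, loss ≈ 5432 × 9.174/100 ≈ 498.
Year 1999: gap = -2.2 × (6.41 - 4.66) = -3.85%, loss ≈ 5432 × 3.85/100 ≈ 209.
Year 2000: gap = -2.2 × (9 - 4.66) = -9.548%, loss ≈ 5432 × 9.548/100 ≈ 519.
Year 2001: gap = -2.2 × (7.49 - 4.66) = -6.226%, loss ≈ 5432 × 6.226/100 ≈ 338.
Total lost output = 498 + 209 + 519 + 338 = 1564 billion.

$1,564 billion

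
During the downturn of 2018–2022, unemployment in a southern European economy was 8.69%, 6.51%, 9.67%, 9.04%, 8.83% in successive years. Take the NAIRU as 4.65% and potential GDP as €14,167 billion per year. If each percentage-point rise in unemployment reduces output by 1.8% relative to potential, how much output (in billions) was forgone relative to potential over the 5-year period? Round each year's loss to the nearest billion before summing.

Year 2018: gap = -1.8 × (8.69 - 4.65) = -7.272%, loss ≈ 14167 × 7.272/100 ≈ 1030.
Year 2019: gap = -1.8 × (6.51 - 4.65) = -3.348%, loss ≈ 14167 × 3.348/100 ≈ 474.
Year 2020: gap = -1.8 × (9.67 - 4.65) = -9.036%, loss ≈ 14167 × 9.036/100 ≈ 1280.
Year 2021: gap = -1.8 × (9.04 - 4.65) = -7.902%, loss ≈ 14167 × 7.902/100 ≈ 1119.
Year 2022: gap = -1.8 × (8.83 - 4.65) = -7.524%, loss ≈ 14167 × 7.524/100 ≈ 1066.
Total lost output = 1030 + 474 + 1280 + 1119 + 1066 = 4969 billion.

€4,969 billion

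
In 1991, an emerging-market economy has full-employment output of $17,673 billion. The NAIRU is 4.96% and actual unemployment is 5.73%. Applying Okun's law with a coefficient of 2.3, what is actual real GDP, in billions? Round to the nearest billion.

Unemployment gap = 5.73 - 4.96 = 0.77 points, so the output gap is -2.3 × 0.77 = -1.771%.
Actual GDP = 17673 × (1 - 1.771/100) = 17673 × 0.98229 ≈ 17360 billion.

$17,360 billion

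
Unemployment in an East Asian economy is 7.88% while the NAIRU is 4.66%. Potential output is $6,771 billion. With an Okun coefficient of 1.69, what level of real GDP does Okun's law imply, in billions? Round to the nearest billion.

$6,403 billion

Unemployment gap = 7.88 - 4.66 = 3.22 points, so the output gap is -1.69 × 3.22 = -5.4418%.
Actual GDP = 6771 × (1 - 5.4418/100) = 6771 × 0.945582 ≈ 6403 billion.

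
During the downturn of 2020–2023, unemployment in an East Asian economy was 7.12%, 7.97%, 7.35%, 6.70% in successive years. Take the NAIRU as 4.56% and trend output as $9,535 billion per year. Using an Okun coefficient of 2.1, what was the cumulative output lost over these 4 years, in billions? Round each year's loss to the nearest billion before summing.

$2,184 billion

Year 2020: gap = -2.1 × (7.12 - 4.56) = -5.376%, loss ≈ 9535 × 5.376/100 ≈ 513.
Year 2021: gap = -2.1 × (7.97 - 4.56) = -7.161%, loss ≈ 9535 × 7.161/100 ≈ 683.
Year 2022: gap = -2.1 × (7.35 - 4.56) = -5.859%, loss ≈ 9535 × 5.859/100 ≈ 559.
Year 2023: gap = -2.1 × (6.7 - 4.56) = -4.494%, loss ≈ 9535 × 4.494/100 ≈ 429.
Total lost output = 513 + 683 + 559 + 429 = 2184 billion.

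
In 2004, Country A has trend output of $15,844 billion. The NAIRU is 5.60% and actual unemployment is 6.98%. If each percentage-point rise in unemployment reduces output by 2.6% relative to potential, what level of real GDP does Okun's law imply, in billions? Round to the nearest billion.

Unemployment gap = 6.98 - 5.6 = 1.38 points, so the output gap is -2.6 × 1.38 = -3.588%.
Actual GDP = 15844 × (1 - 3.588/100) = 15844 × 0.96412 ≈ 15276 billion.

$15,276 billion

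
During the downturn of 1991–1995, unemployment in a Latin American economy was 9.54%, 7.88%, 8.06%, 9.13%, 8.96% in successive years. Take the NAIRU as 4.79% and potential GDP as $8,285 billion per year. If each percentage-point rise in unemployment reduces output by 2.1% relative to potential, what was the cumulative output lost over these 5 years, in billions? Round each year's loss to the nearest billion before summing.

Year 1991: gap = -2.1 × (9.54 - 4.79) = -9.975%, loss ≈ 8285 × 9.975/100 ≈ 826.
Year 1992: gap = -2.1 × (7.88 - 4.79) = -6.489%, loss ≈ 8285 × 6.489/100 ≈ 538.
Year 1993: gap = -2.1 × (8.06 - 4.79) = -6.867%, loss ≈ 8285 × 6.867/100 ≈ 569.
Year 1994: gap = -2.1 × (9.13 - 4.79) = -9.114%, loss ≈ 8285 × 9.114/100 ≈ 755.
Year 1995: gap = -2.1 × (8.96 - 4.79) = -8.757%, loss ≈ 8285 × 8.757/100 ≈ 726.
Total lost output = 826 + 538 + 569 + 755 + 726 = 3414 billion.

$3,414 billion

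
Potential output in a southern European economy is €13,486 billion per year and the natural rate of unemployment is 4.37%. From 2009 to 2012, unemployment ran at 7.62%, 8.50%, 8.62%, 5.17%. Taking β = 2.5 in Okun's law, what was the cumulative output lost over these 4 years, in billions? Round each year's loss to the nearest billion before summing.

Year 2009: gap = -2.5 × (7.62 - 4.37) = -8.125%, loss ≈ 13486 × 8.125/100 ≈ 1096.
Year 2010: gap = -2.5 × (8.5 - 4.37) = -10.325%, loss ≈ 13486 × 10.325/100 ≈ 1392.
Year 2011: gap = -2.5 × (8.62 - 4.37) = -10.625%, loss ≈ 13486 × 10.625/100 ≈ 1433.
Year 2012: gap = -2.5 × (5.17 - 4.37) = -2%, loss ≈ 13486 × 2/100 ≈ 270.
Total lost output = 1096 + 1392 + 1433 + 270 = 4191 billion.

€4,191 billion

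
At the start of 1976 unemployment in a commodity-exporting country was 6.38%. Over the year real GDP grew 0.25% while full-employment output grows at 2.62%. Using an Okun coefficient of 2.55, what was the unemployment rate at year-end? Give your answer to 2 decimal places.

Growth-rate Okun's law: g_Y = g_Y* - β × Δu, so Δu = (g_Y* - g_Y)/β.
Δu = (2.62 - 0.25)/2.55 = 2.37/2.55 = 0.93 percentage points.
Year-end unemployment = 6.38 + 0.93 = 7.31%.

7.31%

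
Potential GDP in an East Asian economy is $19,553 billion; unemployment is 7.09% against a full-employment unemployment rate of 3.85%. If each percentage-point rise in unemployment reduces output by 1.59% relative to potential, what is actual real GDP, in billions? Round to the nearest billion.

Unemployment gap = 7.09 - 3.85 = 3.24 points, so the output gap is -1.59 × 3.24 = -5.1516%.
Actual GDP = 19553 × (1 - 5.1516/100) = 19553 × 0.948484 ≈ 18546 billion.

$18,546 billion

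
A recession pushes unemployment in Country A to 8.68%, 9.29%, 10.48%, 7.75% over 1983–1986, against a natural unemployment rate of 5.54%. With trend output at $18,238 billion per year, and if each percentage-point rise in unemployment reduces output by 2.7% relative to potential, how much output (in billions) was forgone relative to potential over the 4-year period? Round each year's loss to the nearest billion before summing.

Year 1983: gap = -2.7 × (8.68 - 5.54) = -8.478%, loss ≈ 18238 × 8.478/100 ≈ 1546.
Year 1984: gap = -2.7 × (9.29 - 5.54) = -10.125%, loss ≈ 18238 × 10.125/100 ≈ 1847.
Year 1985: gap = -2.7 × (10.48 - 5.54) = -13.338%, loss ≈ 18238 × 13.338/100 ≈ 2433.
Year 1986: gap = -2.7 × (7.75 - 5.54) = -5.967%, loss ≈ 18238 × 5.967/100 ≈ 1088.
Total lost output = 1546 + 1847 + 2433 + 1088 = 6914 billion.

$6,914 billion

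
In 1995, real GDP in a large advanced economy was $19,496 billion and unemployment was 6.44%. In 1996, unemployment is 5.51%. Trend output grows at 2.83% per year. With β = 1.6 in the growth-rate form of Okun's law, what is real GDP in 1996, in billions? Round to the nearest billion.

Δu = 5.51 - 6.44 = -0.93 points.
Okun's law (growth form): g_Y = g_Y* - β × Δu = 2.83 - 1.6 × (-0.93) = 2.83 + 1.488 = 4.318%.
Real GDP in the next year = 19496 × (1 + 4.318/100) = 19496 × 1.04318 ≈ 20338 billion.

$20,338 billion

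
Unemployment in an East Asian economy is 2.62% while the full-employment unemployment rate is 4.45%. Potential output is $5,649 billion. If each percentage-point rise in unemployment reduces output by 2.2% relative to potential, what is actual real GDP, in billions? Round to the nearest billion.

Unemployment gap = 2.62 - 4.45 = -1.83 points, so the output gap is -2.2 × (-1.83) = 4.026%.
Actual GDP = 5649 × (1 + 4.026/100) = 5649 × 1.04026 ≈ 5876 billion.

$5,876 billion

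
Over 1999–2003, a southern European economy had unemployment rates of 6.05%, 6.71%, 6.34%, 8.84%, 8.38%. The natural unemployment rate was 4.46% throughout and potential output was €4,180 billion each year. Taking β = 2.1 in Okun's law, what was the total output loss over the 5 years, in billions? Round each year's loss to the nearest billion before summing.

Year 1999: gap = -2.1 × (6.05 - 4.46) = -3.339%, loss ≈ 4180 × 3.339/100 ≈ 140.
Year 2000: gap = -2.1 × (6.71 - 4.46) = -4.725%, loss ≈ 4180 × 4.725/100 ≈ 198.
Year 2001: gap = -2.1 × (6.34 - 4.46) = -3.948%, loss ≈ 4180 × 3.948/100 ≈ 165.
Year 2002: gap = -2.1 × (8.84 - 4.46) = -9.198%, loss ≈ 4180 × 9.198/100 ≈ 384.
Year 2003: gap = -2.1 × (8.38 - 4.46) = -8.232%, loss ≈ 4180 × 8.232/100 ≈ 344.
Total lost output = 140 + 198 + 165 + 384 + 344 = 1231 billion.

€1,231 billion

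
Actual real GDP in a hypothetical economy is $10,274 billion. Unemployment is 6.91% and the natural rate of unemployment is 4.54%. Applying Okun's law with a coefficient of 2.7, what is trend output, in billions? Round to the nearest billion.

$10,976 billion

Unemployment gap = 6.91 - 4.54 = 2.37 points, so output gap = -2.7 × 2.37 = -6.399%.
Since Y = Y* × (1 + gap/100), Y* = 10274/0.93601 ≈ 10976 billion.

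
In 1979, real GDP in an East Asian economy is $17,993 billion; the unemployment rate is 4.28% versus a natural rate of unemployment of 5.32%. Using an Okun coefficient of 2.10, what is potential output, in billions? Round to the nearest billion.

$17,608 billion

Unemployment gap = 4.28 - 5.32 = -1.04 points, so output gap = -2.1 × (-1.04) = 2.184%.
Since Y = Y* × (1 + gap/100), Y* = 17993/1.02184 ≈ 17608 billion.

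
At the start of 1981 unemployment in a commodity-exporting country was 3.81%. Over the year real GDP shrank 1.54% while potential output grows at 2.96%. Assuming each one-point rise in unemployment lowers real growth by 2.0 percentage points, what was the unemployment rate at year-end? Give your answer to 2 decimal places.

Growth-rate Okun's law: g_Y = g_Y* - β × Δu, so Δu = (g_Y* - g_Y)/β.
Δu = (2.96 + 1.54)/2.0 = 4.5/2.0 = 2.25 percentage points.
Year-end unemployment = 3.81 + 2.25 = 6.06%.

6.06%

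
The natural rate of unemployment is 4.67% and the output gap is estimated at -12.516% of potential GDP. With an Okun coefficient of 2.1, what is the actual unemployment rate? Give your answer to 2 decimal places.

From Okun's law, u - u* = -(output gap)/β = -(-12.516)/2.1 = 5.96 points.
So u = 4.67 + 5.96 = 10.63%.

10.63%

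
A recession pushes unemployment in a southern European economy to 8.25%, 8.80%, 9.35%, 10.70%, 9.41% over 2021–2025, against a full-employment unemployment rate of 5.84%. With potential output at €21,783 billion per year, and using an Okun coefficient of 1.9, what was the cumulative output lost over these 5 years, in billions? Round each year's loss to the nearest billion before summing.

€7,164 billion

Year 2021: gap = -1.9 × (8.25 - 5.84) = -4.579%, loss ≈ 21783 × 4.579/100 ≈ 997.
Year 2022: gap = -1.9 × (8.8 - 5.84) = -5.624%, loss ≈ 21783 × 5.624/100 ≈ 1225.
Year 2023: gap = -1.9 × (9.35 - 5.84) = -6.669%, loss ≈ 21783 × 6.669/100 ≈ 1453.
Year 2024: gap = -1.9 × (10.7 - 5.84) = -9.234%, loss ≈ 21783 × 9.234/100 ≈ 2011.
Year 2025: gap = -1.9 × (9.41 - 5.84) = -6.783%, loss ≈ 21783 × 6.783/100 ≈ 1478.
Total lost output = 997 + 1225 + 1453 + 2011 + 1478 = 7164 billion.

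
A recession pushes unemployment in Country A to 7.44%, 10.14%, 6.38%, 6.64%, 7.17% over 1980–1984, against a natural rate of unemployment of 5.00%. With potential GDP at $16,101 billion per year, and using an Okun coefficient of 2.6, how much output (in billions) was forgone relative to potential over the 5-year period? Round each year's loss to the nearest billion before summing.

$5,346 billion

Year 1980: gap = -2.6 × (7.44 - 5) = -6.344%, loss ≈ 16101 × 6.344/100 ≈ 1021.
Year 1981: gap = -2.6 × (10.14 - 5) = -13.364%, loss ≈ 16101 × 13.364/100 ≈ 2152.
Year 1982: gap = -2.6 × (6.38 - 5) = -3.588%, loss ≈ 16101 × 3.588/100 ≈ 578.
Year 1983: gap = -2.6 × (6.64 - 5) = -4.264%, loss ≈ 16101 × 4.264/100 ≈ 687.
Year 1984: gap = -2.6 × (7.17 - 5) = -5.642%, loss ≈ 16101 × 5.642/100 ≈ 908.
Total lost output = 1021 + 2152 + 578 + 687 + 908 = 5346 billion.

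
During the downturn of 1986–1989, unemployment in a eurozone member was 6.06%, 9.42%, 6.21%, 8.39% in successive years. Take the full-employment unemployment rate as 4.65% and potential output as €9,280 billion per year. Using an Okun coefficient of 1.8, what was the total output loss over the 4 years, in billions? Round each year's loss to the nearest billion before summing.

Year 1986: gap = -1.8 × (6.06 - 4.65) = -2.538%, loss ≈ 9280 × 2.538/100 ≈ 236.
Year 1987: gap = -1.8 × (9.42 - 4.65) = -8.586%, loss ≈ 9280 × 8.586/100 ≈ 797.
Year 1988: gap = -1.8 × (6.21 - 4.65) = -2.808%, loss ≈ 9280 × 2.808/100 ≈ 261.
Year 1989: gap = -1.8 × (8.39 - 4.65) = -6.732%, loss ≈ 9280 × 6.732/100 ≈ 625.
Total lost output = 236 + 797 + 261 + 625 = 1919 billion.

€1,919 billion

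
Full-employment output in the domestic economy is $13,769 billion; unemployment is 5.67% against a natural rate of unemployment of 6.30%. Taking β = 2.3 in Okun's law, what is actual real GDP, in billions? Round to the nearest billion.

$13,969 billion

Unemployment gap = 5.67 - 6.3 = -0.63 points, so the output gap is -2.3 × (-0.63) = 1.449%.
Actual GDP = 13769 × (1 + 1.449/100) = 13769 × 1.01449 ≈ 13969 billion.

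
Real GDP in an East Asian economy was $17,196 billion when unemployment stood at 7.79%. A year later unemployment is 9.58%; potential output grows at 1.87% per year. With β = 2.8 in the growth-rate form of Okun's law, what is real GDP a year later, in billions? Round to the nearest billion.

Δu = 9.58 - 7.79 = 1.79 points.
Okun's law (growth form): g_Y = g_Y* - β × Δu = 1.87 - 2.8 × (1.79) = 1.87 - 5.012 = -3.142%.
Real GDP in the next year = 17196 × (1 - 3.142/100) = 17196 × 0.96858 ≈ 16656 billion.

$16,656 billion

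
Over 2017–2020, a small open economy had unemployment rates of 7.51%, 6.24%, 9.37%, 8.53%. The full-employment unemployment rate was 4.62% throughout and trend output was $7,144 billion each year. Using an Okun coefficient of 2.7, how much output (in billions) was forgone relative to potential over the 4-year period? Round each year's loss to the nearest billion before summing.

Year 2017: gap = -2.7 × (7.51 - 4.62) = -7.803%, loss ≈ 7144 × 7.803/100 ≈ 557.
Year 2018: gap = -2.7 × (6.24 - 4.62) = -4.374%, loss ≈ 7144 × 4.374/100 ≈ 312.
Year 2019: gap = -2.7 × (9.37 - 4.62) = -12.825%, loss ≈ 7144 × 12.825/100 ≈ 916.
Year 2020: gap = -2.7 × (8.53 - 4.62) = -10.557%, loss ≈ 7144 × 10.557/100 ≈ 754.
Total lost output = 557 + 312 + 916 + 754 = 2539 billion.

$2,539 billion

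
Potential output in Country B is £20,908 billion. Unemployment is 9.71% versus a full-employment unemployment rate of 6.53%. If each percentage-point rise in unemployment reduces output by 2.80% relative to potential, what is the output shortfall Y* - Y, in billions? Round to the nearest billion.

£1,862 billion

Output gap = -2.80 × (9.71 - 6.53) = -2.8 × 3.18 = -8.904%.
Actual GDP ≈ 20908 × 0.91096 ≈ 19046 billion, so the shortfall is 20908 - 19046 = 1862 billion.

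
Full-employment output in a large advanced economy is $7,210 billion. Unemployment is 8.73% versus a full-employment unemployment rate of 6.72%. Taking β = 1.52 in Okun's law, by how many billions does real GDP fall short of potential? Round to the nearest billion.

$220 billion

Output gap = -1.52 × (8.73 - 6.72) = -1.52 × 2.01 = -3.0552%.
Actual GDP ≈ 7210 × 0.969448 ≈ 6990 billion, so the shortfall is 7210 - 6990 = 220 billion.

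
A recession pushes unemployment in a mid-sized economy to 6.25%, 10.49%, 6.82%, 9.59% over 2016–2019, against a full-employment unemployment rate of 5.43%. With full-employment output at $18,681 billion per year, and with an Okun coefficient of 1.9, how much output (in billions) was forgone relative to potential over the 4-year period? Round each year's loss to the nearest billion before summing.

$4,057 billion

Year 2016: gap = -1.9 × (6.25 - 5.43) = -1.558%, loss ≈ 18681 × 1.558/100 ≈ 291.
Year 2017: gap = -1.9 × (10.49 - 5.43) = -9.614%, loss ≈ 18681 × 9.614/100 ≈ 1796.
Year 2018: gap = -1.9 × (6.82 - 5.43) = -2.641%, loss ≈ 18681 × 2.641/100 ≈ 493.
Year 2019: gap = -1.9 × (9.59 - 5.43) = -7.904%, loss ≈ 18681 × 7.904/100 ≈ 1477.
Total lost output = 291 + 1796 + 493 + 1477 = 4057 billion.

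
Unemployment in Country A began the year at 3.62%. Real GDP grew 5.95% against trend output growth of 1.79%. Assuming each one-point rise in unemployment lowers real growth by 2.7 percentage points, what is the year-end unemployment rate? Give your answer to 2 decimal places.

Growth-rate Okun's law: g_Y = g_Y* - β × Δu, so Δu = (g_Y* - g_Y)/β.
Δu = (1.79 - 5.95)/2.7 = -4.16/2.7 = -1.54 percentage points.
Year-end unemployment = 3.62 - 1.54 = 2.08%.

2.08%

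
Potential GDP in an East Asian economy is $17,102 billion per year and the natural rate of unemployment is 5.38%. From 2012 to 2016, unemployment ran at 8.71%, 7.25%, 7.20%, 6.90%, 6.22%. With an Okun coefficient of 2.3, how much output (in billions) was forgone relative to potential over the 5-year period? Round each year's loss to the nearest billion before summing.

Year 2012: gap = -2.3 × (8.71 - 5.38) = -7.659%, loss ≈ 17102 × 7.659/100 ≈ 1310.
Year 2013: gap = -2.3 × (7.25 - 5.38) = -4.301%, loss ≈ 17102 × 4.301/100 ≈ 736.
Year 2014: gap = -2.3 × (7.2 - 5.38) = -4.186%, loss ≈ 17102 × 4.186/100 ≈ 716.
Year 2015: gap = -2.3 × (6.9 - 5.38) = -3.496%, loss ≈ 17102 × 3.496/100 ≈ 598.
Year 2016: gap = -2.3 × (6.22 - 5.38) = -1.932%, loss ≈ 17102 × 1.932/100 ≈ 330.
Total lost output = 1310 + 736 + 716 + 598 + 330 = 3690 billion.

$3,690 billion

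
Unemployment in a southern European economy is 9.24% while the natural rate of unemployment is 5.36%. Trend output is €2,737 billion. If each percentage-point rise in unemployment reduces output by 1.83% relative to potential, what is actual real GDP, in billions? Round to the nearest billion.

Unemployment gap = 9.24 - 5.36 = 3.88 points, so the output gap is -1.83 × 3.88 = -7.1004%.
Actual GDP = 2737 × (1 - 7.1004/100) = 2737 × 0.928996 ≈ 2543 billion.

€2,543 billion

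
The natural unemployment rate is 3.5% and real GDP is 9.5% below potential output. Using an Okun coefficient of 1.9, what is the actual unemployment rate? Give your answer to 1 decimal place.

From Okun's law, u - u* = -(output gap)/β = -(-9.5)/1.9 = 5 points.
So u = 3.5 + 5 = 8.5%.

8.5%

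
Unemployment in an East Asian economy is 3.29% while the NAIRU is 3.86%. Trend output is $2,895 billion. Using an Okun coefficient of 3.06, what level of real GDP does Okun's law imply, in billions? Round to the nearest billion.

$2,945 billion

Unemployment gap = 3.29 - 3.86 = -0.57 points, so the output gap is -3.06 × (-0.57) = 1.7442%.
Actual GDP = 2895 × (1 + 1.7442/100) = 2895 × 1.017442 ≈ 2945 billion.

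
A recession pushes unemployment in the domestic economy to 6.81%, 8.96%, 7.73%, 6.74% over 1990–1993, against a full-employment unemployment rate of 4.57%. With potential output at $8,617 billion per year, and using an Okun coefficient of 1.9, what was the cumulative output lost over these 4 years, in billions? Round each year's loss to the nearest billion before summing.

$1,958 billion

Year 1990: gap = -1.9 × (6.81 - 4.57) = -4.256%, loss ≈ 8617 × 4.256/100 ≈ 367.
Year 1991: gap = -1.9 × (8.96 - 4.57) = -8.341%, loss ≈ 8617 × 8.341/100 ≈ 719.
Year 1992: gap = -1.9 × (7.73 - 4.57) = -6.004%, loss ≈ 8617 × 6.004/100 ≈ 517.
Year 1993: gap = -1.9 × (6.74 - 4.57) = -4.123%, loss ≈ 8617 × 4.123/100 ≈ 355.
Total lost output = 367 + 719 + 517 + 355 = 1958 billion.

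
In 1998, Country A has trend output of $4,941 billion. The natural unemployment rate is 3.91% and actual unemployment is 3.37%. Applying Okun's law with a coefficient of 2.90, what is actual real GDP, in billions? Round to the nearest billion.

Unemployment gap = 3.37 - 3.91 = -0.54 points, so the output gap is -2.9 × (-0.54) = 1.566%.
Actual GDP = 4941 × (1 + 1.566/100) = 4941 × 1.01566 ≈ 5018 billion.

$5,018 billion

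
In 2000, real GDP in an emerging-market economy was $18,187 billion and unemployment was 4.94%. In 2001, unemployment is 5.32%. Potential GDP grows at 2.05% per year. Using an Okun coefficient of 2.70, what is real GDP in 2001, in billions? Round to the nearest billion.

$18,373 billion

Δu = 5.32 - 4.94 = 0.38 points.
Okun's law (growth form): g_Y = g_Y* - β × Δu = 2.05 - 2.70 × (0.38) = 2.05 - 1.026 = 1.024%.
Real GDP in the next year = 18187 × (1 + 1.024/100) = 18187 × 1.01024 ≈ 18373 billion.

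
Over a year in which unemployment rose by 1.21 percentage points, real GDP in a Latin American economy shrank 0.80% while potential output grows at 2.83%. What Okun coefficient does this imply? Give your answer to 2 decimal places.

Growth form: g_Y = g_Y* - β × Δu, so β = (g_Y* - g_Y)/Δu.
β = (2.83 + 0.8)/1.21 = 3.63/1.21 = 3.00.

β ≈ 3.00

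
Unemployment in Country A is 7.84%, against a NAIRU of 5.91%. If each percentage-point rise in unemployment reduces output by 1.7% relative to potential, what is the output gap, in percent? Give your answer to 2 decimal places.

-3.28%

The unemployment gap is 7.84 - 5.91 = 1.93 percentage points.
Okun's law gives an output gap of -1.7 × 1.93 = -3.281%, i.e. 3.28% below potential.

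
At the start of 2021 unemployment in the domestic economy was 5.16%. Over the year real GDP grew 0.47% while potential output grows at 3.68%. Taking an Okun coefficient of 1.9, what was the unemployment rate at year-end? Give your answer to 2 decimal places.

6.85%

Growth-rate Okun's law: g_Y = g_Y* - β × Δu, so Δu = (g_Y* - g_Y)/β.
Δu = (3.68 - 0.47)/1.9 = 3.21/1.9 = 1.69 percentage points.
Year-end unemployment = 5.16 + 1.69 = 6.85%.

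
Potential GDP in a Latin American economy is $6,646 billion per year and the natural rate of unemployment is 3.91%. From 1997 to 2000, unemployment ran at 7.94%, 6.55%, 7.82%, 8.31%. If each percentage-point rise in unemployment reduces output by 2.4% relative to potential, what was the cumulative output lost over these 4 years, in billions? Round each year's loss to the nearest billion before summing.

Year 1997: gap = -2.4 × (7.94 - 3.91) = -9.672%, loss ≈ 6646 × 9.672/100 ≈ 643.
Year 1998: gap = -2.4 × (6.55 - 3.91) = -6.336%, loss ≈ 6646 × 6.336/100 ≈ 421.
Year 1999: gap = -2.4 × (7.82 - 3.91) = -9.384%, loss ≈ 6646 × 9.384/100 ≈ 624.
Year 2000: gap = -2.4 × (8.31 - 3.91) = -10.56%, loss ≈ 6646 × 10.56/100 ≈ 702.
Total lost output = 643 + 421 + 624 + 702 = 2390 billion.

$2,390 billion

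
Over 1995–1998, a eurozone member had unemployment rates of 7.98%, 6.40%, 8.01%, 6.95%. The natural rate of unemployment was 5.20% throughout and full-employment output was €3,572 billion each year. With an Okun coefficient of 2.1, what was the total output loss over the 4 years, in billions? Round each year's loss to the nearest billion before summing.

Year 1995: gap = -2.1 × (7.98 - 5.2) = -5.838%, loss ≈ 3572 × 5.838/100 ≈ 209.
Year 1996: gap = -2.1 × (6.4 - 5.2) = -2.52%, loss ≈ 3572 × 2.52/100 ≈ 90.
Year 1997: gap = -2.1 × (8.01 - 5.2) = -5.901%, loss ≈ 3572 × 5.901/100 ≈ 211.
Year 1998: gap = -2.1 × (6.95 - 5.2) = -3.675%, loss ≈ 3572 × 3.675/100 ≈ 131.
Total lost output = 209 + 90 + 211 + 131 = 641 billion.

€641 billion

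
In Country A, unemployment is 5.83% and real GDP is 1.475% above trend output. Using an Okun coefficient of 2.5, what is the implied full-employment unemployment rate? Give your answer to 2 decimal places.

6.42%

From Okun's law, u - u* = -(output gap)/β = -(1.475)/2.5 = -0.59 points.
So u* = 5.83 + 0.59 = 6.42%.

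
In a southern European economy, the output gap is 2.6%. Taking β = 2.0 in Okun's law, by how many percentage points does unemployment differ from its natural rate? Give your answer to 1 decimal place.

Okun's law: output gap = -β × (u - u*), so u - u* = -(output gap)/β.
u - u* = -(2.6)/2.0 = -1.3 percentage points.

-1.3 percentage points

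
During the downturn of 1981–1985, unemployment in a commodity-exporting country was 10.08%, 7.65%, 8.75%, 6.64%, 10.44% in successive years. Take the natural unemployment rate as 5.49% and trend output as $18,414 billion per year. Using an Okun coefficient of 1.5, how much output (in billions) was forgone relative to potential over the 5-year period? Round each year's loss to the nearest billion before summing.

$4,450 billion

Year 1981: gap = -1.5 × (10.08 - 5.49) = -6.885%, loss ≈ 18414 × 6.885/100 ≈ 1268.
Year 1982: gap = -1.5 × (7.65 - 5.49) = -3.24%, loss ≈ 18414 × 3.24/100 ≈ 597.
Year 1983: gap = -1.5 × (8.75 - 5.49) = -4.89%, loss ≈ 18414 × 4.89/100 ≈ 900.
Year 1984: gap = -1.5 × (6.64 - 5.49) = -1.725%, loss ≈ 18414 × 1.725/100 ≈ 318.
Year 1985: gap = -1.5 × (10.44 - 5.49) = -7.425%, loss ≈ 18414 × 7.425/100 ≈ 1367.
Total lost output = 1268 + 597 + 900 + 318 + 1367 = 4450 billion.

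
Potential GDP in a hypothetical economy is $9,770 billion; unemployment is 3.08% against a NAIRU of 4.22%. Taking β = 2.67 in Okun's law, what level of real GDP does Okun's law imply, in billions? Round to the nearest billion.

Unemployment gap = 3.08 - 4.22 = -1.14 points, so the output gap is -2.67 × (-1.14) = 3.0438%.
Actual GDP = 9770 × (1 + 3.0438/100) = 9770 × 1.030438 ≈ 10067 billion.

$10,067 billion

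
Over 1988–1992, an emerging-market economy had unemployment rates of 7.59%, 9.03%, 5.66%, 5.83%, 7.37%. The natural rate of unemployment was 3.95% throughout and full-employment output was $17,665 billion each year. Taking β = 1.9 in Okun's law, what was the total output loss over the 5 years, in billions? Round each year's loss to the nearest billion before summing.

$5,280 billion

Year 1988: gap = -1.9 × (7.59 - 3.95) = -6.916%, loss ≈ 17665 × 6.916/100 ≈ 1222.
Year 1989: gap = -1.9 × (9.03 - 3.95) = -9.652%, loss ≈ 17665 × 9.652/100 ≈ 1705.
Year 1990: gap = -1.9 × (5.66 - 3.95) = -3.249%, loss ≈ 17665 × 3.249/100 ≈ 574.
Year 1991: gap = -1.9 × (5.83 - 3.95) = -3.572%, loss ≈ 17665 × 3.572/100 ≈ 631.
Year 1992: gap = -1.9 × (7.37 - 3.95) = -6.498%, loss ≈ 17665 × 6.498/100 ≈ 1148.
Total lost output = 1222 + 1705 + 574 + 631 + 1148 = 5280 billion.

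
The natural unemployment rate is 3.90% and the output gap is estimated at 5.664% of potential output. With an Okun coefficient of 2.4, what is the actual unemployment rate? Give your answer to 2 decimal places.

1.54%

From Okun's law, u - u* = -(output gap)/β = -(5.664)/2.4 = -2.36 points.
So u = 3.9 - 2.36 = 1.54%.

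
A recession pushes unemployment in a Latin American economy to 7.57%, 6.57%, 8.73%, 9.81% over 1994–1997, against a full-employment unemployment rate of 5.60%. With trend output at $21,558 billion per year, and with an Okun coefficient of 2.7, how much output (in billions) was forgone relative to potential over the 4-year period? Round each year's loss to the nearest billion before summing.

$5,984 billion

Year 1994: gap = -2.7 × (7.57 - 5.6) = -5.319%, loss ≈ 21558 × 5.319/100 ≈ 1147.
Year 1995: gap = -2.7 × (6.57 - 5.6) = -2.619%, loss ≈ 21558 × 2.619/100 ≈ 565.
Year 1996: gap = -2.7 × (8.73 - 5.6) = -8.451%, loss ≈ 21558 × 8.451/100 ≈ 1822.
Year 1997: gap = -2.7 × (9.81 - 5.6) = -11.367%, loss ≈ 21558 × 11.367/100 ≈ 2450.
Total lost output = 1147 + 565 + 1822 + 2450 = 5984 billion.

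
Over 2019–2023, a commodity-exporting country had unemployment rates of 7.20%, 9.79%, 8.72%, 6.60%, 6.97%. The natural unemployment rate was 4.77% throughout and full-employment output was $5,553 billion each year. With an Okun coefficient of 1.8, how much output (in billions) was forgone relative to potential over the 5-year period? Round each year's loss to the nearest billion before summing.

Year 2019: gap = -1.8 × (7.2 - 4.77) = -4.374%, loss ≈ 5553 × 4.374/100 ≈ 243.
Year 2020: gap = -1.8 × (9.79 - 4.77) = -9.036%, loss ≈ 5553 × 9.036/100 ≈ 502.
Year 2021: gap = -1.8 × (8.72 - 4.77) = -7.11%, loss ≈ 5553 × 7.11/100 ≈ 395.
Year 2022: gap = -1.8 × (6.6 - 4.77) = -3.294%, loss ≈ 5553 × 3.294/100 ≈ 183.
Year 2023: gap = -1.8 × (6.97 - 4.77) = -3.96%, loss ≈ 5553 × 3.96/100 ≈ 220.
Total lost output = 243 + 502 + 395 + 183 + 220 = 1543 billion.

$1,543 billion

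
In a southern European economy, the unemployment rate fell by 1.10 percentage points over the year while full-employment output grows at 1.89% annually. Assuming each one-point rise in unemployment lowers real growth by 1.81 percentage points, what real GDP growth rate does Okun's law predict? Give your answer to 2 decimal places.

Growth-rate Okun's law: g_Y = g_Y* - β × Δu.
g_Y = 1.89 - 1.81 × (-1.10) = 1.89 + 1.991 = 3.881%, i.e. 3.88% to 2 d.p.

3.88%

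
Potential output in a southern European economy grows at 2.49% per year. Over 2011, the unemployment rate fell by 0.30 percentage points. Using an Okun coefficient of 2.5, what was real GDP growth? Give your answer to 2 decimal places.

3.24%

Growth-rate Okun's law: g_Y = g_Y* - β × Δu.
g_Y = 2.49 - 2.5 × (-0.30) = 2.49 + 0.75 = 3.24%, i.e. 3.24% to 2 d.p.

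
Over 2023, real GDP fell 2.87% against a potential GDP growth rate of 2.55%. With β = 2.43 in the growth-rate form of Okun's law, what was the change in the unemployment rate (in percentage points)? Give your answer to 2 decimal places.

2.23 percentage points

Growth-rate Okun's law: g_Y = g_Y* - β × Δu, so Δu = (g_Y* - g_Y)/β.
Δu = (2.55 + 2.87)/2.43 = 5.42/2.43 = 2.23 percentage points.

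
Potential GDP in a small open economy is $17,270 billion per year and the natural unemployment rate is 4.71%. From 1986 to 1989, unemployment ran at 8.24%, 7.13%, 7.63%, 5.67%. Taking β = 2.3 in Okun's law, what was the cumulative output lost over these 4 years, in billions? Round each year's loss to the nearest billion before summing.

Year 1986: gap = -2.3 × (8.24 - 4.71) = -8.119%, loss ≈ 17270 × 8.119/100 ≈ 1402.
Year 1987: gap = -2.3 × (7.13 - 4.71) = -5.566%, loss ≈ 17270 × 5.566/100 ≈ 961.
Year 1988: gap = -2.3 × (7.63 - 4.71) = -6.716%, loss ≈ 17270 × 6.716/100 ≈ 1160.
Year 1989: gap = -2.3 × (5.67 - 4.71) = -2.208%, loss ≈ 17270 × 2.208/100 ≈ 381.
Total lost output = 1402 + 961 + 1160 + 381 = 3904 billion.

$3,904 billion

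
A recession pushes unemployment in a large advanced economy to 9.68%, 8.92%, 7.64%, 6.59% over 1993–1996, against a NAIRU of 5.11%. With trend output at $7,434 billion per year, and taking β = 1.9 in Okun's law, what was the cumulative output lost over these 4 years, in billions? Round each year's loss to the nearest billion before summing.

$1,749 billion

Year 1993: gap = -1.9 × (9.68 - 5.11) = -8.683%, loss ≈ 7434 × 8.683/100 ≈ 645.
Year 1994: gap = -1.9 × (8.92 - 5.11) = -7.239%, loss ≈ 7434 × 7.239/100 ≈ 538.
Year 1995: gap = -1.9 × (7.64 - 5.11) = -4.807%, loss ≈ 7434 × 4.807/100 ≈ 357.
Year 1996: gap = -1.9 × (6.59 - 5.11) = -2.812%, loss ≈ 7434 × 2.812/100 ≈ 209.
Total lost output = 645 + 538 + 357 + 209 = 1749 billion.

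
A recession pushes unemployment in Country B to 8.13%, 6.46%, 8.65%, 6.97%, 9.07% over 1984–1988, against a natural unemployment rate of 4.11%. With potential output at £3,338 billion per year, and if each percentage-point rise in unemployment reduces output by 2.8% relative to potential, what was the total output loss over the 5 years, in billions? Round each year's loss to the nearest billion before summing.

£1,751 billion

Year 1984: gap = -2.8 × (8.13 - 4.11) = -11.256%, loss ≈ 3338 × 11.256/100 ≈ 376.
Year 1985: gap = -2.8 × (6.46 - 4.11) = -6.58%, loss ≈ 3338 × 6.58/100 ≈ 220.
Year 1986: gap = -2.8 × (8.65 - 4.11) = -12.712%, loss ≈ 3338 × 12.712/100 ≈ 424.
Year 1987: gap = -2.8 × (6.97 - 4.11) = -8.008%, loss ≈ 3338 × 8.008/100 ≈ 267.
Year 1988: gap = -2.8 × (9.07 - 4.11) = -13.888%, loss ≈ 3338 × 13.888/100 ≈ 464.
Total lost output = 376 + 220 + 424 + 267 + 464 = 1751 billion.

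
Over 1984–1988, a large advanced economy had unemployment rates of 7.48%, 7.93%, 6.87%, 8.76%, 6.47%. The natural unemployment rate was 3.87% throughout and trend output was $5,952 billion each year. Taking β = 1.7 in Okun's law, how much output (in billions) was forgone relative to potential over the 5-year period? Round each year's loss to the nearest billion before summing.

Year 1984: gap = -1.7 × (7.48 - 3.87) = -6.137%, loss ≈ 5952 × 6.137/100 ≈ 365.
Year 1985: gap = -1.7 × (7.93 - 3.87) = -6.902%, loss ≈ 5952 × 6.902/100 ≈ 411.
Year 1986: gap = -1.7 × (6.87 - 3.87) = -5.1%, loss ≈ 5952 × 5.1/100 ≈ 304.
Year 1987: gap = -1.7 × (8.76 - 3.87) = -8.313%, loss ≈ 5952 × 8.313/100 ≈ 495.
Year 1988: gap = -1.7 × (6.47 - 3.87) = -4.42%, loss ≈ 5952 × 4.42/100 ≈ 263.
Total lost output = 365 + 411 + 304 + 495 + 263 = 1838 billion.

$1,838 billion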